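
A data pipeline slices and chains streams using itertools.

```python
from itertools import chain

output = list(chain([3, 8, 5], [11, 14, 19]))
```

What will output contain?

Step 1: chain() concatenates iterables: [3, 8, 5] + [11, 14, 19].
Therefore output = [3, 8, 5, 11, 14, 19].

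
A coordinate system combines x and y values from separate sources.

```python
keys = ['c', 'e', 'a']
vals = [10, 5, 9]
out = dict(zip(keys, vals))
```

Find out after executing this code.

Step 1: zip pairs keys with values:
  'c' -> 10
  'e' -> 5
  'a' -> 9
Therefore out = {'c': 10, 'e': 5, 'a': 9}.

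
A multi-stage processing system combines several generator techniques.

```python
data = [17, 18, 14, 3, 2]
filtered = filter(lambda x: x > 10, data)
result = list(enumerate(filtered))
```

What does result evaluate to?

Step 1: Filter [17, 18, 14, 3, 2] for > 10: [17, 18, 14].
Step 2: enumerate re-indexes from 0: [(0, 17), (1, 18), (2, 14)].
Therefore result = [(0, 17), (1, 18), (2, 14)].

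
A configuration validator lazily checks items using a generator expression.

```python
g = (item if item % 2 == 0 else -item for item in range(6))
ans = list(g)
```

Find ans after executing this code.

Step 1: For each item in range(6), yield item if even, else -item:
  item=0: even, yield 0
  item=1: odd, yield -1
  item=2: even, yield 2
  item=3: odd, yield -3
  item=4: even, yield 4
  item=5: odd, yield -5
Therefore ans = [0, -1, 2, -3, 4, -5].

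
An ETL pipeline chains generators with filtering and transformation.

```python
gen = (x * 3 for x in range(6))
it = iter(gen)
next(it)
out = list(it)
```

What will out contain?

Step 1: Generator produces [0, 3, 6, 9, 12, 15].
Step 2: next(it) consumes first element (0).
Step 3: list(it) collects remaining: [3, 6, 9, 12, 15].
Therefore out = [3, 6, 9, 12, 15].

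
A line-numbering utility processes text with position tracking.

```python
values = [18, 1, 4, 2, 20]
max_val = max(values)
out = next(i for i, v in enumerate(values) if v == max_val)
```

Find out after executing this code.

Step 1: max([18, 1, 4, 2, 20]) = 20.
Step 2: Find first index where value == 20:
  Index 0: 18 != 20
  Index 1: 1 != 20
  Index 2: 4 != 20
  Index 3: 2 != 20
  Index 4: 20 == 20, found!
Therefore out = 4.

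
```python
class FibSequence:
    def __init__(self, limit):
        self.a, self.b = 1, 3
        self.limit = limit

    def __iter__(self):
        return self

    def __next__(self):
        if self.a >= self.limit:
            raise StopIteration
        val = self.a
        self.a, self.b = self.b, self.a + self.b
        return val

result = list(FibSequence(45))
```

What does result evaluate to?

Step 1: Fibonacci-like sequence (a=1, b=3) until >= 45:
  Yield 1, then a,b = 3,4
  Yield 3, then a,b = 4,7
  Yield 4, then a,b = 7,11
  Yield 7, then a,b = 11,18
  Yield 11, then a,b = 18,29
  Yield 18, then a,b = 29,47
  Yield 29, then a,b = 47,76
Step 2: 47 >= 45, stop.
Therefore result = [1, 3, 4, 7, 11, 18, 29].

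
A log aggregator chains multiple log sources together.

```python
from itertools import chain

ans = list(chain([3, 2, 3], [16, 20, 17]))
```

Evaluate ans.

Step 1: chain() concatenates iterables: [3, 2, 3] + [16, 20, 17].
Therefore ans = [3, 2, 3, 16, 20, 17].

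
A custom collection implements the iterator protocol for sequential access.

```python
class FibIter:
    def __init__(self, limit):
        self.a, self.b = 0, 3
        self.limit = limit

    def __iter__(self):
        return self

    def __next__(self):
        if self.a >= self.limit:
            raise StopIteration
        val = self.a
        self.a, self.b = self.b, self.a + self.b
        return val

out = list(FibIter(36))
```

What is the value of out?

Step 1: Fibonacci-like sequence (a=0, b=3) until >= 36:
  Yield 0, then a,b = 3,3
  Yield 3, then a,b = 3,6
  Yield 3, then a,b = 6,9
  Yield 6, then a,b = 9,15
  Yield 9, then a,b = 15,24
  Yield 15, then a,b = 24,39
  Yield 24, then a,b = 39,63
Step 2: 39 >= 36, stop.
Therefore out = [0, 3, 3, 6, 9, 15, 24].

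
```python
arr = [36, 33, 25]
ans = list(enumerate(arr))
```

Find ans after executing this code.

Step 1: enumerate pairs each element with its index:
  (0, 36)
  (1, 33)
  (2, 25)
Therefore ans = [(0, 36), (1, 33), (2, 25)].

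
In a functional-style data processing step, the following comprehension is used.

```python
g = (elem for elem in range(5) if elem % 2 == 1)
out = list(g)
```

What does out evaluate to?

Step 1: Filter range(5) keeping only odd values:
  elem=0: even, excluded
  elem=1: odd, included
  elem=2: even, excluded
  elem=3: odd, included
  elem=4: even, excluded
Therefore out = [1, 3].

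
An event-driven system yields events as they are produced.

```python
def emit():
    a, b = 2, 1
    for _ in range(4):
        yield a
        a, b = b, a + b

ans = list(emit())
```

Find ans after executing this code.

Step 1: Fibonacci-like sequence starting with a=2, b=1:
  Iteration 1: yield a=2, then a,b = 1,3
  Iteration 2: yield a=1, then a,b = 3,4
  Iteration 3: yield a=3, then a,b = 4,7
  Iteration 4: yield a=4, then a,b = 7,11
Therefore ans = [2, 1, 3, 4].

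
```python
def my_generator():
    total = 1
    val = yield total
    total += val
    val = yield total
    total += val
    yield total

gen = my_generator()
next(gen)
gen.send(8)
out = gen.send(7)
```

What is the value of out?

Step 1: next() -> yield total=1.
Step 2: send(8) -> val=8, total = 1+8 = 9, yield 9.
Step 3: send(7) -> val=7, total = 9+7 = 16, yield 16.
Therefore out = 16.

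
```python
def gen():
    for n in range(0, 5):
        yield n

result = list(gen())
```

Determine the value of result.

Step 1: The generator yields each value from range(0, 5).
Step 2: list() consumes all yields: [0, 1, 2, 3, 4].
Therefore result = [0, 1, 2, 3, 4].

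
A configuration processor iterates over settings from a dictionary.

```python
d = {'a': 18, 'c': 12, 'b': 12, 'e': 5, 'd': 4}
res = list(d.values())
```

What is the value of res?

Step 1: d.values() returns the dictionary values in insertion order.
Therefore res = [18, 12, 12, 5, 4].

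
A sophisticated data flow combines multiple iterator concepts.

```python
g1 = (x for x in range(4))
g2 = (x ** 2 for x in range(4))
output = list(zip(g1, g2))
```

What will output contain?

Step 1: g1 produces [0, 1, 2, 3].
Step 2: g2 produces [0, 1, 4, 9].
Step 3: zip pairs them: [(0, 0), (1, 1), (2, 4), (3, 9)].
Therefore output = [(0, 0), (1, 1), (2, 4), (3, 9)].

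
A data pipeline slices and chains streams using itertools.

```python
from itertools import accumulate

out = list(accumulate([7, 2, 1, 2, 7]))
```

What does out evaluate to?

Step 1: accumulate computes running sums:
  + 7 = 7
  + 2 = 9
  + 1 = 10
  + 2 = 12
  + 7 = 19
Therefore out = [7, 9, 10, 12, 19].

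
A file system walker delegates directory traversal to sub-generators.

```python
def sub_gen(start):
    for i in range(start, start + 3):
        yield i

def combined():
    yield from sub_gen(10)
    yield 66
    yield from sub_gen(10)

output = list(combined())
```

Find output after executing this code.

Step 1: combined() delegates to sub_gen(10):
  yield 10
  yield 11
  yield 12
Step 2: yield 66
Step 3: Delegates to sub_gen(10):
  yield 10
  yield 11
  yield 12
Therefore output = [10, 11, 12, 66, 10, 11, 12].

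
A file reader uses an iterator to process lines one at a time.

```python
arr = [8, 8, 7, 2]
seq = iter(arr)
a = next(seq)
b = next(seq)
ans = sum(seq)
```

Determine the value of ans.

Step 1: Create iterator over [8, 8, 7, 2].
Step 2: a = next() = 8, b = next() = 8.
Step 3: sum() of remaining [7, 2] = 9.
Therefore ans = 9.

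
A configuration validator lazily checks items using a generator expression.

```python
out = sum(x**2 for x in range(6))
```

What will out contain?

Step 1: Compute x**2 for each x in range(6):
  x=0: 0**2 = 0
  x=1: 1**2 = 1
  x=2: 2**2 = 4
  x=3: 3**2 = 9
  x=4: 4**2 = 16
  x=5: 5**2 = 25
Step 2: sum = 0 + 1 + 4 + 9 + 16 + 25 = 55.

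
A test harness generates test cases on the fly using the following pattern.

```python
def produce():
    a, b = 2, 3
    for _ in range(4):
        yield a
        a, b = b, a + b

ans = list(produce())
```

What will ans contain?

Step 1: Fibonacci-like sequence starting with a=2, b=3:
  Iteration 1: yield a=2, then a,b = 3,5
  Iteration 2: yield a=3, then a,b = 5,8
  Iteration 3: yield a=5, then a,b = 8,13
  Iteration 4: yield a=8, then a,b = 13,21
Therefore ans = [2, 3, 5, 8].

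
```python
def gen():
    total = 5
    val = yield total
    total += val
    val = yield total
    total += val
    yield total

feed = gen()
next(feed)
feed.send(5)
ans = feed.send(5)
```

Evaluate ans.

Step 1: next() -> yield total=5.
Step 2: send(5) -> val=5, total = 5+5 = 10, yield 10.
Step 3: send(5) -> val=5, total = 10+5 = 15, yield 15.
Therefore ans = 15.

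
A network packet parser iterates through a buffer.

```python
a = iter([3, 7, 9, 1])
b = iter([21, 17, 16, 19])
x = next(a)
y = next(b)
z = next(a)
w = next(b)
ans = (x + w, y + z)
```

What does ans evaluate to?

Step 1: a iterates [3, 7, 9, 1], b iterates [21, 17, 16, 19].
Step 2: x = next(a) = 3, y = next(b) = 21.
Step 3: z = next(a) = 7, w = next(b) = 17.
Step 4: ans = (3 + 17, 21 + 7) = (20, 28).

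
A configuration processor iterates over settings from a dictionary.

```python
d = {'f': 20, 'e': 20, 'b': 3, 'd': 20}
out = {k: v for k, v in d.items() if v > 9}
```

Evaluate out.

Step 1: Filter items where value > 9:
  'f': 20 > 9: kept
  'e': 20 > 9: kept
  'b': 3 <= 9: removed
  'd': 20 > 9: kept
Therefore out = {'f': 20, 'e': 20, 'd': 20}.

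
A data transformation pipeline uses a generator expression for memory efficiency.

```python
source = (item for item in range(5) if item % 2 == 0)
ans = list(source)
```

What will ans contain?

Step 1: Filter range(5) keeping only even values:
  item=0: even, included
  item=1: odd, excluded
  item=2: even, included
  item=3: odd, excluded
  item=4: even, included
Therefore ans = [0, 2, 4].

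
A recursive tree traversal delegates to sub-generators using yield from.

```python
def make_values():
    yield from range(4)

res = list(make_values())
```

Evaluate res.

Step 1: yield from delegates to the iterable, yielding each element.
Step 2: Collected values: [0, 1, 2, 3].
Therefore res = [0, 1, 2, 3].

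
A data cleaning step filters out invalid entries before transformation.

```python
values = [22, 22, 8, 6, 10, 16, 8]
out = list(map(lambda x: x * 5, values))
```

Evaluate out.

Step 1: Apply lambda x: x * 5 to each element:
  22 -> 110
  22 -> 110
  8 -> 40
  6 -> 30
  10 -> 50
  16 -> 80
  8 -> 40
Therefore out = [110, 110, 40, 30, 50, 80, 40].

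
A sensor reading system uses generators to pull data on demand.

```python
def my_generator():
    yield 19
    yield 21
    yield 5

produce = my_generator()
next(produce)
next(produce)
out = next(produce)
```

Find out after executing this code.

Step 1: my_generator() creates a generator.
Step 2: next(produce) yields 19 (consumed and discarded).
Step 3: next(produce) yields 21 (consumed and discarded).
Step 4: next(produce) yields 5, assigned to out.
Therefore out = 5.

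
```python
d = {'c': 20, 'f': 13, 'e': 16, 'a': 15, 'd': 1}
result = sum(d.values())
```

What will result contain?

Step 1: d.values() = [20, 13, 16, 15, 1].
Step 2: sum = 65.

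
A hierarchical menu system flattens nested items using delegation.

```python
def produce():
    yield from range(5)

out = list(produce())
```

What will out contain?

Step 1: yield from delegates to the iterable, yielding each element.
Step 2: Collected values: [0, 1, 2, 3, 4].
Therefore out = [0, 1, 2, 3, 4].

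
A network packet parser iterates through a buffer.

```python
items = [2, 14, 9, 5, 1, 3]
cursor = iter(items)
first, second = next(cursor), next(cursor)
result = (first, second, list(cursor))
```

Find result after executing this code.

Step 1: Create iterator over [2, 14, 9, 5, 1, 3].
Step 2: first = 2, second = 14.
Step 3: Remaining elements: [9, 5, 1, 3].
Therefore result = (2, 14, [9, 5, 1, 3]).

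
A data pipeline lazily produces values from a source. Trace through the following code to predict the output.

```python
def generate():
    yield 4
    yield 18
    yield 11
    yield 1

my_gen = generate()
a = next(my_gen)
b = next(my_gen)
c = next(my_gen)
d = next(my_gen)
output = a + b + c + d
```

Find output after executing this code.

Step 1: Create generator and consume all values:
  a = next(my_gen) = 4
  b = next(my_gen) = 18
  c = next(my_gen) = 11
  d = next(my_gen) = 1
Step 2: output = 4 + 18 + 11 + 1 = 34.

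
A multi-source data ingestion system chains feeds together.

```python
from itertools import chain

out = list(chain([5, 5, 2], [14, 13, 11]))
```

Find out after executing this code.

Step 1: chain() concatenates iterables: [5, 5, 2] + [14, 13, 11].
Therefore out = [5, 5, 2, 14, 13, 11].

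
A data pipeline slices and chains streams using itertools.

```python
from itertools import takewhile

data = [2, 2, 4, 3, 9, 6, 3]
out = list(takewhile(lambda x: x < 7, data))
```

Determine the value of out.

Step 1: takewhile stops at first element >= 7:
  2 < 7: take
  2 < 7: take
  4 < 7: take
  3 < 7: take
  9 >= 7: stop
Therefore out = [2, 2, 4, 3].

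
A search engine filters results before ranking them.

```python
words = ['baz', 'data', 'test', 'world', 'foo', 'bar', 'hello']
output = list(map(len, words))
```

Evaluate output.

Step 1: Map len() to each word:
  'baz' -> 3
  'data' -> 4
  'test' -> 4
  'world' -> 5
  'foo' -> 3
  'bar' -> 3
  'hello' -> 5
Therefore output = [3, 4, 4, 5, 3, 3, 5].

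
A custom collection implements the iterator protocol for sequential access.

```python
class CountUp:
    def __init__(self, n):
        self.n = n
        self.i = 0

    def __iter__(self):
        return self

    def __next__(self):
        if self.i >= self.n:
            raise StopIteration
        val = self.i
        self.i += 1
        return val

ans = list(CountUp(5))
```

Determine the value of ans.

Step 1: CountUp(5) creates an iterator counting 0 to 4.
Step 2: list() consumes all values: [0, 1, 2, 3, 4].
Therefore ans = [0, 1, 2, 3, 4].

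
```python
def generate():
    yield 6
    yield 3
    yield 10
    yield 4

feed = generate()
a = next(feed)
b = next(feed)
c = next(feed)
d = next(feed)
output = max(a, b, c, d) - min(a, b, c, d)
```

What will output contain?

Step 1: Create generator and consume all values:
  a = next(feed) = 6
  b = next(feed) = 3
  c = next(feed) = 10
  d = next(feed) = 4
Step 2: max = 10, min = 3, output = 10 - 3 = 7.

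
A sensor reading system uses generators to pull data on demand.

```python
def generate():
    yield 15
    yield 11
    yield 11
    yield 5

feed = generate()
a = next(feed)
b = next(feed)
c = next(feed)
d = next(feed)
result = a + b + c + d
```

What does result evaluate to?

Step 1: Create generator and consume all values:
  a = next(feed) = 15
  b = next(feed) = 11
  c = next(feed) = 11
  d = next(feed) = 5
Step 2: result = 15 + 11 + 11 + 5 = 42.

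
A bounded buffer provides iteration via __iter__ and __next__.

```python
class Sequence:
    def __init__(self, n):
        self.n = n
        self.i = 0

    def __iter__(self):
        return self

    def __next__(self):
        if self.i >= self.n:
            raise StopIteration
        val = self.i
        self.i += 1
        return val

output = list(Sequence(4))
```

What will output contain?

Step 1: Sequence(4) creates an iterator counting 0 to 3.
Step 2: list() consumes all values: [0, 1, 2, 3].
Therefore output = [0, 1, 2, 3].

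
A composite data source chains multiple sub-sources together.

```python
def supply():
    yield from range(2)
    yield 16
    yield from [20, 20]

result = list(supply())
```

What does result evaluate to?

Step 1: Trace yields in order:
  yield 0
  yield 1
  yield 16
  yield 20
  yield 20
Therefore result = [0, 1, 16, 20, 20].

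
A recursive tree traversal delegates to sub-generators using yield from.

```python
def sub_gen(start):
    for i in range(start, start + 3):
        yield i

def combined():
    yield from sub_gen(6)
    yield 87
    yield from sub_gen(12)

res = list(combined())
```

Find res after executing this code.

Step 1: combined() delegates to sub_gen(6):
  yield 6
  yield 7
  yield 8
Step 2: yield 87
Step 3: Delegates to sub_gen(12):
  yield 12
  yield 13
  yield 14
Therefore res = [6, 7, 8, 87, 12, 13, 14].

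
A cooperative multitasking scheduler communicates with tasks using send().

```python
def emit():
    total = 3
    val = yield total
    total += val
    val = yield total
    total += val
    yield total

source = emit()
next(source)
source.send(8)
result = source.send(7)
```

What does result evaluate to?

Step 1: next() -> yield total=3.
Step 2: send(8) -> val=8, total = 3+8 = 11, yield 11.
Step 3: send(7) -> val=7, total = 11+7 = 18, yield 18.
Therefore result = 18.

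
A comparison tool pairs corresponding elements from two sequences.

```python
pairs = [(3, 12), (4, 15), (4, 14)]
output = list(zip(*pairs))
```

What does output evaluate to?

Step 1: zip(*pairs) transposes: unzips [(3, 12), (4, 15), (4, 14)] into separate sequences.
Step 2: First elements: (3, 4, 4), second elements: (12, 15, 14).
Therefore output = [(3, 4, 4), (12, 15, 14)].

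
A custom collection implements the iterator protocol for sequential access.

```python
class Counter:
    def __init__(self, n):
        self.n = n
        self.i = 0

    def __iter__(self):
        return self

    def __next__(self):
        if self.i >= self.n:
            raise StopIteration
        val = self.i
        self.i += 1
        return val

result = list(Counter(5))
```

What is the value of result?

Step 1: Counter(5) creates an iterator counting 0 to 4.
Step 2: list() consumes all values: [0, 1, 2, 3, 4].
Therefore result = [0, 1, 2, 3, 4].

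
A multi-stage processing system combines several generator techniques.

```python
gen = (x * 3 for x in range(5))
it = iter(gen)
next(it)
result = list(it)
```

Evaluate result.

Step 1: Generator produces [0, 3, 6, 9, 12].
Step 2: next(it) consumes first element (0).
Step 3: list(it) collects remaining: [3, 6, 9, 12].
Therefore result = [3, 6, 9, 12].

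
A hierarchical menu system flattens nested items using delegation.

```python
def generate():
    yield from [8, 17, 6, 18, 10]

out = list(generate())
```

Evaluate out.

Step 1: yield from delegates to the iterable, yielding each element.
Step 2: Collected values: [8, 17, 6, 18, 10].
Therefore out = [8, 17, 6, 18, 10].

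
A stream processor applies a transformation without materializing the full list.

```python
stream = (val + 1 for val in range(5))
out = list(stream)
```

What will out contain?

Step 1: For each val in range(5), compute val+1:
  val=0: 0+1 = 1
  val=1: 1+1 = 2
  val=2: 2+1 = 3
  val=3: 3+1 = 4
  val=4: 4+1 = 5
Therefore out = [1, 2, 3, 4, 5].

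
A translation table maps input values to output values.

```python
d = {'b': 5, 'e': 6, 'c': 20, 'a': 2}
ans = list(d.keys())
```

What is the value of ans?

Step 1: d.keys() returns the dictionary keys in insertion order.
Therefore ans = ['b', 'e', 'c', 'a'].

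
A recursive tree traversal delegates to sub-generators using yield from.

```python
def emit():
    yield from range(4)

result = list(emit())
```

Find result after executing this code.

Step 1: yield from delegates to the iterable, yielding each element.
Step 2: Collected values: [0, 1, 2, 3].
Therefore result = [0, 1, 2, 3].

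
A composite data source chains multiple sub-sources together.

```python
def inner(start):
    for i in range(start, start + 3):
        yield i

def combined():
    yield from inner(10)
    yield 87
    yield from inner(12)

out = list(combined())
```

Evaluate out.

Step 1: combined() delegates to inner(10):
  yield 10
  yield 11
  yield 12
Step 2: yield 87
Step 3: Delegates to inner(12):
  yield 12
  yield 13
  yield 14
Therefore out = [10, 11, 12, 87, 12, 13, 14].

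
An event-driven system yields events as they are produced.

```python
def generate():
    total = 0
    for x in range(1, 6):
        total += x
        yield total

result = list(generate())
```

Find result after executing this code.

Step 1: Generator accumulates running sum:
  x=1: total = 1, yield 1
  x=2: total = 3, yield 3
  x=3: total = 6, yield 6
  x=4: total = 10, yield 10
  x=5: total = 15, yield 15
Therefore result = [1, 3, 6, 10, 15].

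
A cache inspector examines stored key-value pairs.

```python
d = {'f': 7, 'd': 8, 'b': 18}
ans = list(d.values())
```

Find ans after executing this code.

Step 1: d.values() returns the dictionary values in insertion order.
Therefore ans = [7, 8, 18].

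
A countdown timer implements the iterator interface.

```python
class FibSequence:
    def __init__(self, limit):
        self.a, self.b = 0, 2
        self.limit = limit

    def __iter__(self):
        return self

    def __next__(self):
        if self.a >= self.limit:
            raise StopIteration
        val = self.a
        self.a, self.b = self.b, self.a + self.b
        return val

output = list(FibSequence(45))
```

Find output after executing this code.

Step 1: Fibonacci-like sequence (a=0, b=2) until >= 45:
  Yield 0, then a,b = 2,2
  Yield 2, then a,b = 2,4
  Yield 2, then a,b = 4,6
  Yield 4, then a,b = 6,10
  Yield 6, then a,b = 10,16
  Yield 10, then a,b = 16,26
  Yield 16, then a,b = 26,42
  Yield 26, then a,b = 42,68
  Yield 42, then a,b = 68,110
Step 2: 68 >= 45, stop.
Therefore output = [0, 2, 2, 4, 6, 10, 16, 26, 42].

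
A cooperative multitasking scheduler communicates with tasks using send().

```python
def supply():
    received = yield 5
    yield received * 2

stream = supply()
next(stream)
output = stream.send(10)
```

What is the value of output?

Step 1: next(stream) advances to first yield, producing 5.
Step 2: send(10) resumes, received = 10.
Step 3: yield received * 2 = 10 * 2 = 20.
Therefore output = 20.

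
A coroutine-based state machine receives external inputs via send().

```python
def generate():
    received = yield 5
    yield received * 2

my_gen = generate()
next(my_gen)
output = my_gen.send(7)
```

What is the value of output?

Step 1: next(my_gen) advances to first yield, producing 5.
Step 2: send(7) resumes, received = 7.
Step 3: yield received * 2 = 7 * 2 = 14.
Therefore output = 14.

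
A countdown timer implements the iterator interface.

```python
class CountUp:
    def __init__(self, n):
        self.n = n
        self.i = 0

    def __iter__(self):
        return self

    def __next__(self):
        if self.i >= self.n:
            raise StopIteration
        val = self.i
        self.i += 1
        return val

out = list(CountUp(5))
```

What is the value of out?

Step 1: CountUp(5) creates an iterator counting 0 to 4.
Step 2: list() consumes all values: [0, 1, 2, 3, 4].
Therefore out = [0, 1, 2, 3, 4].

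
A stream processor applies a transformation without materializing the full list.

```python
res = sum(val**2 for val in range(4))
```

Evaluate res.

Step 1: Compute val**2 for each val in range(4):
  val=0: 0**2 = 0
  val=1: 1**2 = 1
  val=2: 2**2 = 4
  val=3: 3**2 = 9
Step 2: sum = 0 + 1 + 4 + 9 = 14.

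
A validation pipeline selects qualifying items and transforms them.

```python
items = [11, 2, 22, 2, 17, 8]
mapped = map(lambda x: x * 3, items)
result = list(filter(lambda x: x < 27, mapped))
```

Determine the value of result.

Step 1: Map x * 3:
  11 -> 33
  2 -> 6
  22 -> 66
  2 -> 6
  17 -> 51
  8 -> 24
Step 2: Filter for < 27:
  33: removed
  6: kept
  66: removed
  6: kept
  51: removed
  24: kept
Therefore result = [6, 6, 24].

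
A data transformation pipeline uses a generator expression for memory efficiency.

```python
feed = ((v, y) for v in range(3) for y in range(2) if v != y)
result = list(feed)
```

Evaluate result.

Step 1: Nested generator over range(3) x range(2) where v != y:
  (0, 0): excluded (v == y)
  (0, 1): included
  (1, 0): included
  (1, 1): excluded (v == y)
  (2, 0): included
  (2, 1): included
Therefore result = [(0, 1), (1, 0), (2, 0), (2, 1)].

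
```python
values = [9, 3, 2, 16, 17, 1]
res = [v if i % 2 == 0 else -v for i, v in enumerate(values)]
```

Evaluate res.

Step 1: For each (i, v), keep v if i is even, negate if odd:
  i=0 (even): keep 9
  i=1 (odd): negate to -3
  i=2 (even): keep 2
  i=3 (odd): negate to -16
  i=4 (even): keep 17
  i=5 (odd): negate to -1
Therefore res = [9, -3, 2, -16, 17, -1].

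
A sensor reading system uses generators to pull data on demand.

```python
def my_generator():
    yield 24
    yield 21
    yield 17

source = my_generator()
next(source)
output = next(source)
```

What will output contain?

Step 1: my_generator() creates a generator.
Step 2: next(source) yields 24 (consumed and discarded).
Step 3: next(source) yields 21, assigned to output.
Therefore output = 21.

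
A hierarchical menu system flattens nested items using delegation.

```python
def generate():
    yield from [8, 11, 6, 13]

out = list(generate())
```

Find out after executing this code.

Step 1: yield from delegates to the iterable, yielding each element.
Step 2: Collected values: [8, 11, 6, 13].
Therefore out = [8, 11, 6, 13].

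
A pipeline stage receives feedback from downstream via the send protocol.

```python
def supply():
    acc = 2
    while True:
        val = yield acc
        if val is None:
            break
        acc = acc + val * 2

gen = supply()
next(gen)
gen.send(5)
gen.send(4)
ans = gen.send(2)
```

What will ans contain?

Step 1: next() -> yield acc=2.
Step 2: send(5) -> val=5, acc = 2 + 5*2 = 12, yield 12.
Step 3: send(4) -> val=4, acc = 12 + 4*2 = 20, yield 20.
Step 4: send(2) -> val=2, acc = 20 + 2*2 = 24, yield 24.
Therefore ans = 24.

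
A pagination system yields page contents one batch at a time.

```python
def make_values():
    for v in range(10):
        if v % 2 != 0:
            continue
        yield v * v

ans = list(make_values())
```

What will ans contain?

Step 1: Only yield v**2 when v is divisible by 2:
  v=0: 0 % 2 == 0, yield 0**2 = 0
  v=2: 2 % 2 == 0, yield 2**2 = 4
  v=4: 4 % 2 == 0, yield 4**2 = 16
  v=6: 6 % 2 == 0, yield 6**2 = 36
  v=8: 8 % 2 == 0, yield 8**2 = 64
Therefore ans = [0, 4, 16, 36, 64].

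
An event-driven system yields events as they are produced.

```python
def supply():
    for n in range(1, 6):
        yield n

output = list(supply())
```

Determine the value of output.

Step 1: The generator yields each value from range(1, 6).
Step 2: list() consumes all yields: [1, 2, 3, 4, 5].
Therefore output = [1, 2, 3, 4, 5].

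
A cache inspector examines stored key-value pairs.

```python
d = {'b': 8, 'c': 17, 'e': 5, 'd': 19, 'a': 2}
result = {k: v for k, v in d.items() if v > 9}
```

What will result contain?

Step 1: Filter items where value > 9:
  'b': 8 <= 9: removed
  'c': 17 > 9: kept
  'e': 5 <= 9: removed
  'd': 19 > 9: kept
  'a': 2 <= 9: removed
Therefore result = {'c': 17, 'd': 19}.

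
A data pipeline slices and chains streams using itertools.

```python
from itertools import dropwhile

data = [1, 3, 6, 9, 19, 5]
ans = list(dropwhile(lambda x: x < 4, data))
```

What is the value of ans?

Step 1: dropwhile drops elements while < 4:
  1 < 4: dropped
  3 < 4: dropped
  6: kept (dropping stopped)
Step 2: Remaining elements kept regardless of condition.
Therefore ans = [6, 9, 19, 5].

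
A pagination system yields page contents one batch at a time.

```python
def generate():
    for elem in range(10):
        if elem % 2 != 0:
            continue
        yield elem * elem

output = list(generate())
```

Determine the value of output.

Step 1: Only yield elem**2 when elem is divisible by 2:
  elem=0: 0 % 2 == 0, yield 0**2 = 0
  elem=2: 2 % 2 == 0, yield 2**2 = 4
  elem=4: 4 % 2 == 0, yield 4**2 = 16
  elem=6: 6 % 2 == 0, yield 6**2 = 36
  elem=8: 8 % 2 == 0, yield 8**2 = 64
Therefore output = [0, 4, 16, 36, 64].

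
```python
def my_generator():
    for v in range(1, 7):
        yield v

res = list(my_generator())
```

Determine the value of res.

Step 1: The generator yields each value from range(1, 7).
Step 2: list() consumes all yields: [1, 2, 3, 4, 5, 6].
Therefore res = [1, 2, 3, 4, 5, 6].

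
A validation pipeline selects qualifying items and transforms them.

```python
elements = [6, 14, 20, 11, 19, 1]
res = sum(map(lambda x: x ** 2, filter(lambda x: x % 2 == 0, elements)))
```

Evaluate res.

Step 1: Filter even numbers from [6, 14, 20, 11, 19, 1]: [6, 14, 20]
Step 2: Square each: [36, 196, 400]
Step 3: Sum = 632.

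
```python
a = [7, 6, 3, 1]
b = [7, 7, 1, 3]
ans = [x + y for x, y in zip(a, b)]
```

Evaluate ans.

Step 1: Add corresponding elements:
  7 + 7 = 14
  6 + 7 = 13
  3 + 1 = 4
  1 + 3 = 4
Therefore ans = [14, 13, 4, 4].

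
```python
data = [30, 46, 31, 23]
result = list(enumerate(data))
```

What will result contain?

Step 1: enumerate pairs each element with its index:
  (0, 30)
  (1, 46)
  (2, 31)
  (3, 23)
Therefore result = [(0, 30), (1, 46), (2, 31), (3, 23)].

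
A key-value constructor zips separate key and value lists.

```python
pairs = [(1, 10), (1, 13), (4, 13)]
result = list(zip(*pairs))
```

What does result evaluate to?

Step 1: zip(*pairs) transposes: unzips [(1, 10), (1, 13), (4, 13)] into separate sequences.
Step 2: First elements: (1, 1, 4), second elements: (10, 13, 13).
Therefore result = [(1, 1, 4), (10, 13, 13)].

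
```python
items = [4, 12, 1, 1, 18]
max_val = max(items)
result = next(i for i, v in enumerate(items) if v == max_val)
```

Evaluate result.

Step 1: max([4, 12, 1, 1, 18]) = 18.
Step 2: Find first index where value == 18:
  Index 0: 4 != 18
  Index 1: 12 != 18
  Index 2: 1 != 18
  Index 3: 1 != 18
  Index 4: 18 == 18, found!
Therefore result = 4.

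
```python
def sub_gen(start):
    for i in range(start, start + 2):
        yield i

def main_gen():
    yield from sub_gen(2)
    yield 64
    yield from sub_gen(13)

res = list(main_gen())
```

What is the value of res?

Step 1: main_gen() delegates to sub_gen(2):
  yield 2
  yield 3
Step 2: yield 64
Step 3: Delegates to sub_gen(13):
  yield 13
  yield 14
Therefore res = [2, 3, 64, 13, 14].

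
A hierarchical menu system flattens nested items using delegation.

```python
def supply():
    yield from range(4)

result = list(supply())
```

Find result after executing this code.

Step 1: yield from delegates to the iterable, yielding each element.
Step 2: Collected values: [0, 1, 2, 3].
Therefore result = [0, 1, 2, 3].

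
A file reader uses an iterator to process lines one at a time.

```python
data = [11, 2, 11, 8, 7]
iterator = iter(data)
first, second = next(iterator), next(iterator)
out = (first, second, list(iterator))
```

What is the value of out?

Step 1: Create iterator over [11, 2, 11, 8, 7].
Step 2: first = 11, second = 2.
Step 3: Remaining elements: [11, 8, 7].
Therefore out = (11, 2, [11, 8, 7]).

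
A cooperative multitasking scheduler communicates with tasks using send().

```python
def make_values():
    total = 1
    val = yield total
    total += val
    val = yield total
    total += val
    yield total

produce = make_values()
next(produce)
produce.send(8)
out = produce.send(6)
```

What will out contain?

Step 1: next() -> yield total=1.
Step 2: send(8) -> val=8, total = 1+8 = 9, yield 9.
Step 3: send(6) -> val=6, total = 9+6 = 15, yield 15.
Therefore out = 15.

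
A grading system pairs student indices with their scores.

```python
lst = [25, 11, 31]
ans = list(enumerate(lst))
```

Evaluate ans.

Step 1: enumerate pairs each element with its index:
  (0, 25)
  (1, 11)
  (2, 31)
Therefore ans = [(0, 25), (1, 11), (2, 31)].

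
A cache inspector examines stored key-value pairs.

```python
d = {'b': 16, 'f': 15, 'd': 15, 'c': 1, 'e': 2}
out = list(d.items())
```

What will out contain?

Step 1: d.items() returns (key, value) pairs in insertion order.
Therefore out = [('b', 16), ('f', 15), ('d', 15), ('c', 1), ('e', 2)].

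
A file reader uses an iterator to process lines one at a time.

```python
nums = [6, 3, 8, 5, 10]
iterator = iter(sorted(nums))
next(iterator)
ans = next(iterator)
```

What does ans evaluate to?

Step 1: sorted([6, 3, 8, 5, 10]) = [3, 5, 6, 8, 10].
Step 2: Create iterator and skip 1 elements.
Step 3: next() returns 5.
Therefore ans = 5.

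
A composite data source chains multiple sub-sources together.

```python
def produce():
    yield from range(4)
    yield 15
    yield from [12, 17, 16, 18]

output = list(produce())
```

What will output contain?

Step 1: Trace yields in order:
  yield 0
  yield 1
  yield 2
  yield 3
  yield 15
  yield 12
  yield 17
  yield 16
  yield 18
Therefore output = [0, 1, 2, 3, 15, 12, 17, 16, 18].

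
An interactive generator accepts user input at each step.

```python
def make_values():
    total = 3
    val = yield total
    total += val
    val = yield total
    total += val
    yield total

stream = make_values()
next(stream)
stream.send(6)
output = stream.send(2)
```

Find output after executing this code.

Step 1: next() -> yield total=3.
Step 2: send(6) -> val=6, total = 3+6 = 9, yield 9.
Step 3: send(2) -> val=2, total = 9+2 = 11, yield 11.
Therefore output = 11.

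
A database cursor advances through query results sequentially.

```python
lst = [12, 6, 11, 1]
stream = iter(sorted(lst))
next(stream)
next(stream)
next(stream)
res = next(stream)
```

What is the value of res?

Step 1: sorted([12, 6, 11, 1]) = [1, 6, 11, 12].
Step 2: Create iterator and skip 3 elements.
Step 3: next() returns 12.
Therefore res = 12.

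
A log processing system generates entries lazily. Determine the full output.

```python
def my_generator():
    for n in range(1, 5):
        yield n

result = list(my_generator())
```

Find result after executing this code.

Step 1: The generator yields each value from range(1, 5).
Step 2: list() consumes all yields: [1, 2, 3, 4].
Therefore result = [1, 2, 3, 4].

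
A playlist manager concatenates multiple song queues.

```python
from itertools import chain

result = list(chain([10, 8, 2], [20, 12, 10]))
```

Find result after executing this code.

Step 1: chain() concatenates iterables: [10, 8, 2] + [20, 12, 10].
Therefore result = [10, 8, 2, 20, 12, 10].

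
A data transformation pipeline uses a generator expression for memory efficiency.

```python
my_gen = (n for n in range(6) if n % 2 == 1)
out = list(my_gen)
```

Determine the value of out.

Step 1: Filter range(6) keeping only odd values:
  n=0: even, excluded
  n=1: odd, included
  n=2: even, excluded
  n=3: odd, included
  n=4: even, excluded
  n=5: odd, included
Therefore out = [1, 3, 5].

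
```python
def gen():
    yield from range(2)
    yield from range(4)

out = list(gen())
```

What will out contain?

Step 1: Trace yields in order:
  yield 0
  yield 1
  yield 0
  yield 1
  yield 2
  yield 3
Therefore out = [0, 1, 0, 1, 2, 3].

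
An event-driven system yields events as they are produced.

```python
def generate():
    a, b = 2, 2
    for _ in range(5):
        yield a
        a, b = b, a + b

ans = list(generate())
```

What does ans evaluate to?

Step 1: Fibonacci-like sequence starting with a=2, b=2:
  Iteration 1: yield a=2, then a,b = 2,4
  Iteration 2: yield a=2, then a,b = 4,6
  Iteration 3: yield a=4, then a,b = 6,10
  Iteration 4: yield a=6, then a,b = 10,16
  Iteration 5: yield a=10, then a,b = 16,26
Therefore ans = [2, 2, 4, 6, 10].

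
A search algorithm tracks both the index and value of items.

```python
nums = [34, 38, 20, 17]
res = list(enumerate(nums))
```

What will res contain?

Step 1: enumerate pairs each element with its index:
  (0, 34)
  (1, 38)
  (2, 20)
  (3, 17)
Therefore res = [(0, 34), (1, 38), (2, 20), (3, 17)].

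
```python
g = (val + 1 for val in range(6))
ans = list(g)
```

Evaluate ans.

Step 1: For each val in range(6), compute val+1:
  val=0: 0+1 = 1
  val=1: 1+1 = 2
  val=2: 2+1 = 3
  val=3: 3+1 = 4
  val=4: 4+1 = 5
  val=5: 5+1 = 6
Therefore ans = [1, 2, 3, 4, 5, 6].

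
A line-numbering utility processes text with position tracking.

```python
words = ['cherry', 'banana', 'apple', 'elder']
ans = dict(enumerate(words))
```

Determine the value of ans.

Step 1: enumerate pairs indices with words:
  0 -> 'cherry'
  1 -> 'banana'
  2 -> 'apple'
  3 -> 'elder'
Therefore ans = {0: 'cherry', 1: 'banana', 2: 'apple', 3: 'elder'}.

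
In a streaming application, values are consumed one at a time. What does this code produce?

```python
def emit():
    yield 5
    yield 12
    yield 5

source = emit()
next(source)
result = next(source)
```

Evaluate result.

Step 1: emit() creates a generator.
Step 2: next(source) yields 5 (consumed and discarded).
Step 3: next(source) yields 12, assigned to result.
Therefore result = 12.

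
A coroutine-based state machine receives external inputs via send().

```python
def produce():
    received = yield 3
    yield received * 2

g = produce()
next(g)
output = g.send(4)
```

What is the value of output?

Step 1: next(g) advances to first yield, producing 3.
Step 2: send(4) resumes, received = 4.
Step 3: yield received * 2 = 4 * 2 = 8.
Therefore output = 8.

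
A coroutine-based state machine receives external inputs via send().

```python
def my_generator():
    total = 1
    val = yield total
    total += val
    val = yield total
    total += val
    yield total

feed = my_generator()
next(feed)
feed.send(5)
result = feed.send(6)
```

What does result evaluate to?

Step 1: next() -> yield total=1.
Step 2: send(5) -> val=5, total = 1+5 = 6, yield 6.
Step 3: send(6) -> val=6, total = 6+6 = 12, yield 12.
Therefore result = 12.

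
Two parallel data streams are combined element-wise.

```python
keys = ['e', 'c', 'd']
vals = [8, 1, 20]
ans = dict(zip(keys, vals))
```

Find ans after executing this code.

Step 1: zip pairs keys with values:
  'e' -> 8
  'c' -> 1
  'd' -> 20
Therefore ans = {'e': 8, 'c': 1, 'd': 20}.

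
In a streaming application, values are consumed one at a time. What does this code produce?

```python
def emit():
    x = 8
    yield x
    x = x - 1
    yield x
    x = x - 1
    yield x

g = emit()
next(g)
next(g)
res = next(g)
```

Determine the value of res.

Step 1: Trace through generator execution:
  Yield 1: x starts at 8, yield 8
  Yield 2: x = 8 - 1 = 7, yield 7
  Yield 3: x = 7 - 1 = 6, yield 6
Step 2: First next() gets 8, second next() gets the second value, third next() yields 6.
Therefore res = 6.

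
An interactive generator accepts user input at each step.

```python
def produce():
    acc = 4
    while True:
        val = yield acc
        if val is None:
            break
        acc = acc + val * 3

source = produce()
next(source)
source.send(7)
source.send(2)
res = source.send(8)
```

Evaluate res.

Step 1: next() -> yield acc=4.
Step 2: send(7) -> val=7, acc = 4 + 7*3 = 25, yield 25.
Step 3: send(2) -> val=2, acc = 25 + 2*3 = 31, yield 31.
Step 4: send(8) -> val=8, acc = 31 + 8*3 = 55, yield 55.
Therefore res = 55.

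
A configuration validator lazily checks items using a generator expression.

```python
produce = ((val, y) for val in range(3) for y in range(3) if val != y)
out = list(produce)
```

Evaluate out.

Step 1: Nested generator over range(3) x range(3) where val != y:
  (0, 0): excluded (val == y)
  (0, 1): included
  (0, 2): included
  (1, 0): included
  (1, 1): excluded (val == y)
  (1, 2): included
  (2, 0): included
  (2, 1): included
  (2, 2): excluded (val == y)
Therefore out = [(0, 1), (0, 2), (1, 0), (1, 2), (2, 0), (2, 1)].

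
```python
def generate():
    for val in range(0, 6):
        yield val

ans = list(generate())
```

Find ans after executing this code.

Step 1: The generator yields each value from range(0, 6).
Step 2: list() consumes all yields: [0, 1, 2, 3, 4, 5].
Therefore ans = [0, 1, 2, 3, 4, 5].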